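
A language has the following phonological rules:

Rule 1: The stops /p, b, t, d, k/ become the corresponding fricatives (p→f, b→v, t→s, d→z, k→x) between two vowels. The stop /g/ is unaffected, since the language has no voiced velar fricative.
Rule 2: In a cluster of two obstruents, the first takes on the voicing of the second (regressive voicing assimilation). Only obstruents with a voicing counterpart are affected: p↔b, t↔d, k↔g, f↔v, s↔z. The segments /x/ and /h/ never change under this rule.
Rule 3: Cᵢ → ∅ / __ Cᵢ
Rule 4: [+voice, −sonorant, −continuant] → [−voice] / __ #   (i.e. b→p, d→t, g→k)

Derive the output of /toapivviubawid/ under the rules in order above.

Rule 1 (intervocalic spirantization): /p/ is a stop between vowels /a/ and /i/, so it spirantizes to the fricative [f]. /b/ is a stop between vowels /u/ and /a/, so it spirantizes to the fricative [v]. /toapivviubawid/ → toafivviuvawid.
Rule 2 (regressive voicing assimilation): no segment meets the environment; /toafivviuvawid/ is unchanged.
Rule 3 (degemination): /vv/ is a geminate; the first /v/ deletes. /toafivviuvawid/ → toafiviuvawid.
Rule 4 (final devoicing): /d/ is a voiced stop in word-final position, so it devoices to [t]. /toafiviuvawid/ → toafiviuvawit.

toafiviuvawit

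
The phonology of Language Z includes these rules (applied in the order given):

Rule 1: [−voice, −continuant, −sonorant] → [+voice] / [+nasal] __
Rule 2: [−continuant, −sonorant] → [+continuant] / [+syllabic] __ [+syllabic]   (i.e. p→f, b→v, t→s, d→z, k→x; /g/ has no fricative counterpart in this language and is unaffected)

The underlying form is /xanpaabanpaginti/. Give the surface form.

xanbaavanbagindi

Rule 1 (post-nasal voicing): /p/ is a voiceless stop immediately after the nasal /n/, so it voices to [b]. /p/ is a voiceless stop immediately after the nasal /n/, so it voices to [b]. /t/ is a voiceless stop immediately after the nasal /n/, so it voices to [d]. /xanpaabanpaginti/ → xanbaabanbagindi.
Rule 2 (intervocalic spirantization): /b/ is a stop between vowels /a/ and /a/, so it spirantizes to the fricative [v]. /xanbaabanbagindi/ → xanbaavanbagindi.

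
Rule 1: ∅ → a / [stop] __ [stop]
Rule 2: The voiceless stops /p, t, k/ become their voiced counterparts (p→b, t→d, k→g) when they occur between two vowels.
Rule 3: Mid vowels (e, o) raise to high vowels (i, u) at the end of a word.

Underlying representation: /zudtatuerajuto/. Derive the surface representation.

zudadaduerajudu

Rule 1 (stop-cluster a-epenthesis): /d/ and /t/ form a stop–stop cluster, so [a] is inserted between them. /zudtatuerajuto/ → zudatatuerajuto.
Rule 2 (intervocalic voicing): /t/ is a voiceless stop between vowels /a/ and /a/, so it voices to [d]. /t/ is a voiceless stop between vowels /a/ and /u/, so it voices to [d]. /t/ is a voiceless stop between vowels /u/ and /o/, so it voices to [d]. /zudatatuerajuto/ → zudadaduerajudo.
Rule 3 (final vowel raising): /o/ is a mid vowel in word-final position, so it raises to [u]. /zudadaduerajudo/ → zudadaduerajudu.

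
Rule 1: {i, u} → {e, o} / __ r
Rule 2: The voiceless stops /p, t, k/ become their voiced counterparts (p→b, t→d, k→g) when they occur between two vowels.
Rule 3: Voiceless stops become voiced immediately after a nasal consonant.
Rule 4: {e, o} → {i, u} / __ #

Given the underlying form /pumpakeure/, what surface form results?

pumbageori

Rule 1 (pre-rhotic lowering): /u/ is a high vowel immediately before /r/, so it lowers to [o]. /pumpakeure/ → pumpakeore.
Rule 2 (intervocalic voicing): /k/ is a voiceless stop between vowels /a/ and /e/, so it voices to [g]. /pumpakeore/ → pumpageore.
Rule 3 (post-nasal voicing): /p/ is a voiceless stop immediately after the nasal /m/, so it voices to [b]. /pumpageore/ → pumbageore.
Rule 4 (final vowel raising): /e/ is a mid vowel in word-final position, so it raises to [i]. /pumbageore/ → pumbageori.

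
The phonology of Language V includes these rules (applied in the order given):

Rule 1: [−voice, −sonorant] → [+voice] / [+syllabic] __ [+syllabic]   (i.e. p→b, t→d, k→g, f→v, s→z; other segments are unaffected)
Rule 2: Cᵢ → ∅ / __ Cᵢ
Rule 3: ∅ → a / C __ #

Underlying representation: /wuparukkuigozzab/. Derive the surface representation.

Rule 1 (intervocalic voicing): /p/ is a voiceless obstruent between vowels /u/ and /a/, so it voices to [b]. /wuparukkuigozzab/ → wubarukkuigozzab.
Rule 2 (degemination): /kk/ is a geminate; the first /k/ deletes. /zz/ is a geminate; the first /z/ deletes. /wubarukkuigozzab/ → wubarukuigozab.
Rule 3 (final a-epenthesis): the form ends in the consonant /b/, so [a] is inserted word-finally. /wubarukuigozab/ → wubarukuigozaba.

wubarukuigozaba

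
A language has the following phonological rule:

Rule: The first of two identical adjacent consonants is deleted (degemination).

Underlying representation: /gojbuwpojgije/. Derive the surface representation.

gojbuwpojgije

No segment of /gojbuwpojgije/ meets the structural description of the rule, so the form surfaces unchanged.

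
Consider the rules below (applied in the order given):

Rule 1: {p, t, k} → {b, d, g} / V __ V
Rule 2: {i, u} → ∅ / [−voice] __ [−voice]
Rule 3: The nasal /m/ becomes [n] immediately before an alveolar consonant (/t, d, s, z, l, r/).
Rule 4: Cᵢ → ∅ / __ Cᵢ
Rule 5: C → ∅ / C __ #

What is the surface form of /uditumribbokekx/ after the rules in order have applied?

Rule 1 (intervocalic voicing): /t/ is a voiceless stop between vowels /i/ and /u/, so it voices to [d]. /k/ is a voiceless stop between vowels /o/ and /e/, so it voices to [g]. /uditumribbokekx/ → udidumribbogekx.
Rule 2 (high vowel syncope): no segment meets the environment; /udidumribbogekx/ is unchanged.
Rule 3 (nasal place assimilation): /m/ precedes the alveolar consonant /r/, so it assimilates in place to [n]. /udidumribbogekx/ → udidunribbogekx.
Rule 4 (degemination): /bb/ is a geminate; the first /b/ deletes. /udidunribbogekx/ → udidunribogekx.
Rule 5 (final cluster simplification): /x/ is the second consonant of a word-final cluster /kx/, so it deletes. /udidunribogekx/ → udidunribogek.

udidunribogek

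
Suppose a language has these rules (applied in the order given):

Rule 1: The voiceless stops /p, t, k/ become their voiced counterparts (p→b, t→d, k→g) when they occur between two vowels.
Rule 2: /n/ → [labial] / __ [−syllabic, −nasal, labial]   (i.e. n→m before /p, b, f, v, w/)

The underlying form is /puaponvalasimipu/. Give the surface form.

Rule 1 (intervocalic voicing): /p/ is a voiceless stop between vowels /a/ and /o/, so it voices to [b]. /p/ is a voiceless stop between vowels /i/ and /u/, so it voices to [b]. /puaponvalasimipu/ → puabonvalasimibu.
Rule 2 (nasal place assimilation): /n/ precedes the labial consonant /v/, so it assimilates in place to [m]. /puabonvalasimibu/ → puabomvalasimibu.

puabomvalasimibu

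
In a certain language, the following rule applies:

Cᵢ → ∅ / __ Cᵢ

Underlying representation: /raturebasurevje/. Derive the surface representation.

No segment of /raturebasurevje/ meets the structural description of the rule, so the form surfaces unchanged.

raturebasurevje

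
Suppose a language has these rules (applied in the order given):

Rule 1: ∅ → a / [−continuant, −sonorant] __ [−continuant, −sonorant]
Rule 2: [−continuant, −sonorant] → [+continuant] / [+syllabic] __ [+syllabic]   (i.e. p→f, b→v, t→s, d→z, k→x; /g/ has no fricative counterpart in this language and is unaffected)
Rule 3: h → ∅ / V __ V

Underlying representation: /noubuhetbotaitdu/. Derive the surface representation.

nouvuesavosaisazu

Rule 1 (stop-cluster a-epenthesis): /t/ and /b/ form a stop–stop cluster, so [a] is inserted between them. /t/ and /d/ form a stop–stop cluster, so [a] is inserted between them. /noubuhetbotaitdu/ → noubuhetabotaitadu.
Rule 2 (intervocalic spirantization): /b/ is a stop between vowels /u/ and /u/, so it spirantizes to the fricative [v]. /t/ is a stop between vowels /e/ and /a/, so it spirantizes to the fricative [s]. /b/ is a stop between vowels /a/ and /o/, so it spirantizes to the fricative [v]. /t/ is a stop between vowels /o/ and /a/, so it spirantizes to the fricative [s]. /t/ is a stop between vowels /i/ and /a/, so it spirantizes to the fricative [s]. /d/ is a stop between vowels /a/ and /u/, so it spirantizes to the fricative [z]. /noubuhetabotaitadu/ → nouvuhesavosaisazu.
Rule 3 (intervocalic h-deletion): /h/ occurs between vowels /u/ and /e/, so it deletes. /nouvuhesavosaisazu/ → nouvuesavosaisazu.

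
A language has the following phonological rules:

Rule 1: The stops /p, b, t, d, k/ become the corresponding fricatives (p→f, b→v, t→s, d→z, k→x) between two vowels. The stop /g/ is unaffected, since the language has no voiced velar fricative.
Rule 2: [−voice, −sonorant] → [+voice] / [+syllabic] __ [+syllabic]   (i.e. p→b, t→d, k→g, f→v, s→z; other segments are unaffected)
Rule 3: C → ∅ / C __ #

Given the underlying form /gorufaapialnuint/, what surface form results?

goruvaavialnuin

Rule 1 (intervocalic spirantization): /p/ is a stop between vowels /a/ and /i/, so it spirantizes to the fricative [f]. /gorufaapialnuint/ → gorufaafialnuint.
Rule 2 (intervocalic voicing): /f/ is a voiceless obstruent between vowels /u/ and /a/, so it voices to [v]. /f/ is a voiceless obstruent between vowels /a/ and /i/, so it voices to [v]. /gorufaafialnuint/ → goruvaavialnuint.
Rule 3 (final cluster simplification): /t/ is the second consonant of a word-final cluster /nt/, so it deletes. /goruvaavialnuint/ → goruvaavialnuin.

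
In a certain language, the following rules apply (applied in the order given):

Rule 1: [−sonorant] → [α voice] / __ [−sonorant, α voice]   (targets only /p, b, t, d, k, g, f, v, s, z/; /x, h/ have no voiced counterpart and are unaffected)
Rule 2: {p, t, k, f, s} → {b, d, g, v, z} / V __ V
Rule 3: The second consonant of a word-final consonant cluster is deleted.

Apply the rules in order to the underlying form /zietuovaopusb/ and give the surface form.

Rule 1 (regressive voicing assimilation): /s/ precedes the voiced obstruent /b/, so it voices to [z] by assimilation. /zietuovaopusb/ → zietuovaopuzb.
Rule 2 (intervocalic voicing): /t/ is a voiceless obstruent between vowels /e/ and /u/, so it voices to [d]. /p/ is a voiceless obstruent between vowels /o/ and /u/, so it voices to [b]. /zietuovaopuzb/ → zieduovaobuzb.
Rule 3 (final cluster simplification): /b/ is the second consonant of a word-final cluster /zb/, so it deletes. /zieduovaobuzb/ → zieduovaobuz.

zieduovaobuz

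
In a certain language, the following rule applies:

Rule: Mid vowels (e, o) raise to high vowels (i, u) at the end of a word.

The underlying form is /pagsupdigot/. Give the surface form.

No segment of /pagsupdigot/ meets the structural description of the rule, so the form surfaces unchanged.

pagsupdigot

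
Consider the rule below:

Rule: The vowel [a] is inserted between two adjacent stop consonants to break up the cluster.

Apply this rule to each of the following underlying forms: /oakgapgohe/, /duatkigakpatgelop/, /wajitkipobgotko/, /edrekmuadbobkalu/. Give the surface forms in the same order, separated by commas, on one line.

oakagapagohe, duatakigakapatagelop, wajitakipobagotako, edrekmuadabobakalu

/oakgapgohe/: /k/ and /g/ form a stop–stop cluster, so [a] is inserted between them. /p/ and /g/ form a stop–stop cluster, so [a] is inserted between them. → [oakagapagohe].
/duatkigakpatgelop/: /t/ and /k/ form a stop–stop cluster, so [a] is inserted between them. /k/ and /p/ form a stop–stop cluster, so [a] is inserted between them. /t/ and /g/ form a stop–stop cluster, so [a] is inserted between them. → [duatakigakapatagelop].
/wajitkipobgotko/: /t/ and /k/ form a stop–stop cluster, so [a] is inserted between them. /b/ and /g/ form a stop–stop cluster, so [a] is inserted between them. /t/ and /k/ form a stop–stop cluster, so [a] is inserted between them. → [wajitakipobagotako].
/edrekmuadbobkalu/: /d/ and /b/ form a stop–stop cluster, so [a] is inserted between them. /b/ and /k/ form a stop–stop cluster, so [a] is inserted between them. → [edrekmuadabobakalu].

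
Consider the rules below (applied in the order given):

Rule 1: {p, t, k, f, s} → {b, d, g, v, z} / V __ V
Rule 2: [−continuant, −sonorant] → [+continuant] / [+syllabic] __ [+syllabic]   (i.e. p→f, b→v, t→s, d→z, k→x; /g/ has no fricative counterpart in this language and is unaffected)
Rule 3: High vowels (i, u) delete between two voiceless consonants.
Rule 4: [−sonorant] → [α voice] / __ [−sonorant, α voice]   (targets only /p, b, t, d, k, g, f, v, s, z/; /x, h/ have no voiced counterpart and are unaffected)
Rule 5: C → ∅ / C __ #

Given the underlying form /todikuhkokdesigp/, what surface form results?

Rule 1 (intervocalic voicing): /k/ is a voiceless obstruent between vowels /i/ and /u/, so it voices to [g]. /s/ is a voiceless obstruent between vowels /e/ and /i/, so it voices to [z]. /todikuhkokdesigp/ → todiguhkokdezigp.
Rule 2 (intervocalic spirantization): /d/ is a stop between vowels /o/ and /i/, so it spirantizes to the fricative [z]. /todiguhkokdezigp/ → toziguhkokdezigp.
Rule 3 (high vowel syncope): no segment meets the environment; /toziguhkokdezigp/ is unchanged.
Rule 4 (regressive voicing assimilation): /k/ precedes the voiced obstruent /d/, so it voices to [g] by assimilation. /g/ precedes the voiceless obstruent /p/, so it devoices to [k] by assimilation. /toziguhkokdezigp/ → toziguhkogdezikp.
Rule 5 (final cluster simplification): /p/ is the second consonant of a word-final cluster /kp/, so it deletes. /toziguhkogdezikp/ → toziguhkogdezik.

toziguhkogdezik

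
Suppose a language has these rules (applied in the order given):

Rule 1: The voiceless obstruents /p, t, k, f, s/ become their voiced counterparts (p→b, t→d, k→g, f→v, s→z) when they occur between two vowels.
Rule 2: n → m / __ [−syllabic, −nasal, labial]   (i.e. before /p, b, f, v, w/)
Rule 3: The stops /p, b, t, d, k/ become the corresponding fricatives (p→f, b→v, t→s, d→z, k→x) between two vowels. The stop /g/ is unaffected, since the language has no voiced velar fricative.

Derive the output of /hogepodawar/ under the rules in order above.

hogevozawar

Rule 1 (intervocalic voicing): /p/ is a voiceless obstruent between vowels /e/ and /o/, so it voices to [b]. /hogepodawar/ → hogebodawar.
Rule 2 (nasal place assimilation): no segment meets the environment; /hogebodawar/ is unchanged.
Rule 3 (intervocalic spirantization): /b/ is a stop between vowels /e/ and /o/, so it spirantizes to the fricative [v]. /d/ is a stop between vowels /o/ and /a/, so it spirantizes to the fricative [z]. /hogebodawar/ → hogevozawar.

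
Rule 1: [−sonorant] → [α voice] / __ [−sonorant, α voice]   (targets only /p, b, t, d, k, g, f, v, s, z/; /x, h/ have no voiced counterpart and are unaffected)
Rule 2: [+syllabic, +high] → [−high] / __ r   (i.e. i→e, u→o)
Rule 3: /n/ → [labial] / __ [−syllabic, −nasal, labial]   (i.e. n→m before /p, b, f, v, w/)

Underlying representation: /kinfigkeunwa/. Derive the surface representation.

Rule 1 (regressive voicing assimilation): /g/ precedes the voiceless obstruent /k/, so it devoices to [k] by assimilation. /kinfigkeunwa/ → kinfikkeunwa.
Rule 2 (pre-rhotic lowering): no segment meets the environment; /kinfikkeunwa/ is unchanged.
Rule 3 (nasal place assimilation): /n/ precedes the labial consonant /f/, so it assimilates in place to [m]. /n/ precedes the labial consonant /w/, so it assimilates in place to [m]. /kinfikkeunwa/ → kimfikkeumwa.

kimfikkeumwa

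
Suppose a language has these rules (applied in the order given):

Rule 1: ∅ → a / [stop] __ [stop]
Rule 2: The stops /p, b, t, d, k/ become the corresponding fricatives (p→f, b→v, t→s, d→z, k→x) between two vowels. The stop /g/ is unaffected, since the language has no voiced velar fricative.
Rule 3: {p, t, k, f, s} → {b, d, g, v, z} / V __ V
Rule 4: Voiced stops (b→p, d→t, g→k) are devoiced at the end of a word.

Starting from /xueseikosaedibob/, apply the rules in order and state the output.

xuezeixozaezivop

Rule 1 (stop-cluster a-epenthesis): no segment meets the environment; /xueseikosaedibob/ is unchanged.
Rule 2 (intervocalic spirantization): /k/ is a stop between vowels /i/ and /o/, so it spirantizes to the fricative [x]. /d/ is a stop between vowels /e/ and /i/, so it spirantizes to the fricative [z]. /b/ is a stop between vowels /i/ and /o/, so it spirantizes to the fricative [v]. /xueseikosaedibob/ → xueseixosaezivob.
Rule 3 (intervocalic voicing): /s/ is a voiceless obstruent between vowels /e/ and /e/, so it voices to [z]. /s/ is a voiceless obstruent between vowels /o/ and /a/, so it voices to [z]. /xueseixosaezivob/ → xuezeixozaezivob.
Rule 4 (final devoicing): /b/ is a voiced stop in word-final position, so it devoices to [p]. /xuezeixozaezivob/ → xuezeixozaezivop.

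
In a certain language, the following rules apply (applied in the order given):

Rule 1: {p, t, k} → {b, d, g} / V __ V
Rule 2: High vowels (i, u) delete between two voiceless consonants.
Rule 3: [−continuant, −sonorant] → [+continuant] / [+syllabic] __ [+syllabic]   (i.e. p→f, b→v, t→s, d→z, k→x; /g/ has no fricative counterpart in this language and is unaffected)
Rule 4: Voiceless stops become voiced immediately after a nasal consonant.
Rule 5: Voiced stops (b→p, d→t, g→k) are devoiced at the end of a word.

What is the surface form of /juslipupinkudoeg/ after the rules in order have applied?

Rule 1 (intervocalic voicing): /p/ is a voiceless stop between vowels /i/ and /u/, so it voices to [b]. /p/ is a voiceless stop between vowels /u/ and /i/, so it voices to [b]. /juslipupinkudoeg/ → juslibubinkudoeg.
Rule 2 (high vowel syncope): no segment meets the environment; /juslibubinkudoeg/ is unchanged.
Rule 3 (intervocalic spirantization): /b/ is a stop between vowels /i/ and /u/, so it spirantizes to the fricative [v]. /b/ is a stop between vowels /u/ and /i/, so it spirantizes to the fricative [v]. /d/ is a stop between vowels /u/ and /o/, so it spirantizes to the fricative [z]. /juslibubinkudoeg/ → juslivuvinkuzoeg.
Rule 4 (post-nasal voicing): /k/ is a voiceless stop immediately after the nasal /n/, so it voices to [g]. /juslivuvinkuzoeg/ → juslivuvinguzoeg.
Rule 5 (final devoicing): /g/ is a voiced stop in word-final position, so it devoices to [k]. /juslivuvinguzoeg/ → juslivuvinguzoek.

juslivuvinguzoek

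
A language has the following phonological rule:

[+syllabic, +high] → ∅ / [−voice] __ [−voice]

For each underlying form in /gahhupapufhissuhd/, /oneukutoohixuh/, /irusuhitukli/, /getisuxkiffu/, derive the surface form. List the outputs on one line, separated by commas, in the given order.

/gahhupapufhissuhd/: /u/ is a high vowel flanked by voiceless consonants /h/ and /p/, so it deletes. /u/ is a high vowel flanked by voiceless consonants /p/ and /f/, so it deletes. /i/ is a high vowel flanked by voiceless consonants /h/ and /s/, so it deletes. /u/ is a high vowel flanked by voiceless consonants /s/ and /h/, so it deletes. → [gahhpapfhsshd].
/oneukutoohixuh/: /u/ is a high vowel flanked by voiceless consonants /k/ and /t/, so it deletes. /i/ is a high vowel flanked by voiceless consonants /h/ and /x/, so it deletes. /u/ is a high vowel flanked by voiceless consonants /x/ and /h/, so it deletes. → [oneuktoohxh].
/irusuhitukli/: /u/ is a high vowel flanked by voiceless consonants /s/ and /h/, so it deletes. /i/ is a high vowel flanked by voiceless consonants /h/ and /t/, so it deletes. /u/ is a high vowel flanked by voiceless consonants /t/ and /k/, so it deletes. → [irushtkli].
/getisuxkiffu/: /i/ is a high vowel flanked by voiceless consonants /t/ and /s/, so it deletes. /u/ is a high vowel flanked by voiceless consonants /s/ and /x/, so it deletes. /i/ is a high vowel flanked by voiceless consonants /k/ and /f/, so it deletes. → [getsxkffu].

gahhpapfhsshd, oneuktoohxh, irushtkli, getsxkffu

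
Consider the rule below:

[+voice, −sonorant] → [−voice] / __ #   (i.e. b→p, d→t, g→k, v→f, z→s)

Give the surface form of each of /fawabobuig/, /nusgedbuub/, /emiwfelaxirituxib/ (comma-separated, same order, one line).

fawabobuik, nusgedbuup, emiwfelaxirituxip

/fawabobuig/: /g/ is a voiced obstruent in word-final position, so it devoices to [k]. → [fawabobuik].
/nusgedbuub/: /b/ is a voiced obstruent in word-final position, so it devoices to [p]. → [nusgedbuup].
/emiwfelaxirituxib/: /b/ is a voiced obstruent in word-final position, so it devoices to [p]. → [emiwfelaxirituxip].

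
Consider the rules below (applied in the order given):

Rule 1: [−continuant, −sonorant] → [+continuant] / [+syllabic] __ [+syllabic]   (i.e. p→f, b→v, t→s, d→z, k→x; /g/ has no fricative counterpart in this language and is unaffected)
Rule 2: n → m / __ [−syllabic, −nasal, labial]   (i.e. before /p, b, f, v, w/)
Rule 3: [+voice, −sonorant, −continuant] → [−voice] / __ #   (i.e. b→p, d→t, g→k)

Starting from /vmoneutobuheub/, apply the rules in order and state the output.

Rule 1 (intervocalic spirantization): /t/ is a stop between vowels /u/ and /o/, so it spirantizes to the fricative [s]. /b/ is a stop between vowels /o/ and /u/, so it spirantizes to the fricative [v]. /vmoneutobuheub/ → vmoneusovuheub.
Rule 2 (nasal place assimilation): no segment meets the environment; /vmoneusovuheub/ is unchanged.
Rule 3 (final devoicing): /b/ is a voiced stop in word-final position, so it devoices to [p]. /vmoneusovuheub/ → vmoneusovuheup.

vmoneusovuheup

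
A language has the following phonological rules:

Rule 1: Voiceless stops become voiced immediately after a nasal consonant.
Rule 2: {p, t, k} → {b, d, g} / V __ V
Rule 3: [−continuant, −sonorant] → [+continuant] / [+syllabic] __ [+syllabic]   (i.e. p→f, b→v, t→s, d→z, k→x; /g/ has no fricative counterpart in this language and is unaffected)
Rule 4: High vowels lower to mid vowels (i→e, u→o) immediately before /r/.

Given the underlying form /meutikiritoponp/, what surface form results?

meuzigerizovonb

Rule 1 (post-nasal voicing): /p/ is a voiceless stop immediately after the nasal /n/, so it voices to [b]. /meutikiritoponp/ → meutikiritoponb.
Rule 2 (intervocalic voicing): /t/ is a voiceless stop between vowels /u/ and /i/, so it voices to [d]. /k/ is a voiceless stop between vowels /i/ and /i/, so it voices to [g]. /t/ is a voiceless stop between vowels /i/ and /o/, so it voices to [d]. /p/ is a voiceless stop between vowels /o/ and /o/, so it voices to [b]. /meutikiritoponb/ → meudigiridobonb.
Rule 3 (intervocalic spirantization): /d/ is a stop between vowels /u/ and /i/, so it spirantizes to the fricative [z]. /d/ is a stop between vowels /i/ and /o/, so it spirantizes to the fricative [z]. /b/ is a stop between vowels /o/ and /o/, so it spirantizes to the fricative [v]. /meudigiridobonb/ → meuzigirizovonb.
Rule 4 (pre-rhotic lowering): /i/ is a high vowel immediately before /r/, so it lowers to [e]. /meuzigirizovonb/ → meuzigerizovonb.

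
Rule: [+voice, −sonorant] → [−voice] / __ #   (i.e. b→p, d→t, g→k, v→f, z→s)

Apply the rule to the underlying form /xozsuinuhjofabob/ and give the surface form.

Scanning /xozsuinuhjofabob/: /z/ at position 3 is not in the conditioning environment; /b/ at position 14 is not in the conditioning environment; /b/ is a voiced obstruent in word-final position, so it devoices to [p].
Result: [xozsuinuhjofabop].

xozsuinuhjofabop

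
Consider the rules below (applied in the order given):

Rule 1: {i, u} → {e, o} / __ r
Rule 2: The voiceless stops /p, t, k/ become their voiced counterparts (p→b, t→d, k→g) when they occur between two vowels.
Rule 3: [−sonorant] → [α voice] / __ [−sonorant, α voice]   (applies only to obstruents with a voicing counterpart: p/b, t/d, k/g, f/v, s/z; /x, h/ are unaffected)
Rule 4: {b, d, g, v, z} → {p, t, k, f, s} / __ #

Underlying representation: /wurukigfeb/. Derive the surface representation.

worugikfep

Rule 1 (pre-rhotic lowering): /u/ is a high vowel immediately before /r/, so it lowers to [o]. /wurukigfeb/ → worukigfeb.
Rule 2 (intervocalic voicing): /k/ is a voiceless stop between vowels /u/ and /i/, so it voices to [g]. /worukigfeb/ → worugigfeb.
Rule 3 (regressive voicing assimilation): /g/ precedes the voiceless obstruent /f/, so it devoices to [k] by assimilation. /worugigfeb/ → worugikfeb.
Rule 4 (final devoicing): /b/ is a voiced obstruent in word-final position, so it devoices to [p]. /worugikfeb/ → worugikfep.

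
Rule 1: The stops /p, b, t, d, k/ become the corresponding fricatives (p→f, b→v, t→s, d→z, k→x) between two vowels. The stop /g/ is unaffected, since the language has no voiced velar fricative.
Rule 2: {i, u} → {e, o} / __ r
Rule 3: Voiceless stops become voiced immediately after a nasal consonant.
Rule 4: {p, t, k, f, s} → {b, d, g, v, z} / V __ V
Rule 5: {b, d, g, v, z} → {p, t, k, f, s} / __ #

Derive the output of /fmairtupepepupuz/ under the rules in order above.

Rule 1 (intervocalic spirantization): /p/ is a stop between vowels /u/ and /e/, so it spirantizes to the fricative [f]. /p/ is a stop between vowels /e/ and /e/, so it spirantizes to the fricative [f]. /p/ is a stop between vowels /e/ and /u/, so it spirantizes to the fricative [f]. /p/ is a stop between vowels /u/ and /u/, so it spirantizes to the fricative [f]. /fmairtupepepupuz/ → fmairtufefefufuz.
Rule 2 (pre-rhotic lowering): /i/ is a high vowel immediately before /r/, so it lowers to [e]. /fmairtufefefufuz/ → fmaertufefefufuz.
Rule 3 (post-nasal voicing): no segment meets the environment; /fmaertufefefufuz/ is unchanged.
Rule 4 (intervocalic voicing): /f/ is a voiceless obstruent between vowels /u/ and /e/, so it voices to [v]. /f/ is a voiceless obstruent between vowels /e/ and /e/, so it voices to [v]. /f/ is a voiceless obstruent between vowels /e/ and /u/, so it voices to [v]. /f/ is a voiceless obstruent between vowels /u/ and /u/, so it voices to [v]. /fmaertufefefufuz/ → fmaertuvevevuvuz.
Rule 5 (final devoicing): /z/ is a voiced obstruent in word-final position, so it devoices to [s]. /fmaertuvevevuvuz/ → fmaertuvevevuvus.

fmaertuvevevuvus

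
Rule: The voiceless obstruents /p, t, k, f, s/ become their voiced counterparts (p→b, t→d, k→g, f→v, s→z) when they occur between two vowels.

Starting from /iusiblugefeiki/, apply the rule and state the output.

iuziblugeveigi

/s/ is a voiceless obstruent between vowels /u/ and /i/, so it voices to [z].
/f/ is a voiceless obstruent between vowels /e/ and /e/, so it voices to [v].
/k/ is a voiceless obstruent between vowels /i/ and /i/, so it voices to [g].
Surface form: [iuziblugeveigi].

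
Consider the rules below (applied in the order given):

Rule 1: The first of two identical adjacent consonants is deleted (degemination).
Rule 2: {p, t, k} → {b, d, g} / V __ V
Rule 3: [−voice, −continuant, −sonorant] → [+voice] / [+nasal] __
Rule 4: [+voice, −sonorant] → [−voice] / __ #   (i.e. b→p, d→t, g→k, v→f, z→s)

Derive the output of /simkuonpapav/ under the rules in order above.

simguonbabaf

Rule 1 (degemination): no segment meets the environment; /simkuonpapav/ is unchanged.
Rule 2 (intervocalic voicing): /p/ is a voiceless stop between vowels /a/ and /a/, so it voices to [b]. /simkuonpapav/ → simkuonpabav.
Rule 3 (post-nasal voicing): /k/ is a voiceless stop immediately after the nasal /m/, so it voices to [g]. /p/ is a voiceless stop immediately after the nasal /n/, so it voices to [b]. /simkuonpabav/ → simguonbabav.
Rule 4 (final devoicing): /v/ is a voiced obstruent in word-final position, so it devoices to [f]. /simguonbabav/ → simguonbabaf.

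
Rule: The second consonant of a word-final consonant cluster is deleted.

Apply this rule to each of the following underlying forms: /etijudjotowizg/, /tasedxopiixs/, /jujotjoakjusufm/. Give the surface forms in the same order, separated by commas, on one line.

etijudjotowiz, tasedxopiix, jujotjoakjusuf

/etijudjotowizg/: /g/ is the second consonant of a word-final cluster /zg/, so it deletes. → [etijudjotowiz].
/tasedxopiixs/: /s/ is the second consonant of a word-final cluster /xs/, so it deletes. → [tasedxopiix].
/jujotjoakjusufm/: /m/ is the second consonant of a word-final cluster /fm/, so it deletes. → [jujotjoakjusuf].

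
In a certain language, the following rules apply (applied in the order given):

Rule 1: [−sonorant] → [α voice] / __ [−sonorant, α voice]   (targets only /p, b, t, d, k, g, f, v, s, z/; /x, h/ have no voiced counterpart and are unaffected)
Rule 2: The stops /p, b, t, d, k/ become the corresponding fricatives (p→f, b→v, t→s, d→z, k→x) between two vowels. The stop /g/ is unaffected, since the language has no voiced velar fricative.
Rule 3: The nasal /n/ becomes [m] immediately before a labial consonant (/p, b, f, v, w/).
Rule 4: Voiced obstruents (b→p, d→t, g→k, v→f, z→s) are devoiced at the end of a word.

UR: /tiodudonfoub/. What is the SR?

tiozuzomfoup

Rule 1 (regressive voicing assimilation): no segment meets the environment; /tiodudonfoub/ is unchanged.
Rule 2 (intervocalic spirantization): /d/ is a stop between vowels /o/ and /u/, so it spirantizes to the fricative [z]. /d/ is a stop between vowels /u/ and /o/, so it spirantizes to the fricative [z]. /tiodudonfoub/ → tiozuzonfoub.
Rule 3 (nasal place assimilation): /n/ precedes the labial consonant /f/, so it assimilates in place to [m]. /tiozuzonfoub/ → tiozuzomfoub.
Rule 4 (final devoicing): /b/ is a voiced obstruent in word-final position, so it devoices to [p]. /tiozuzomfoub/ → tiozuzomfoup.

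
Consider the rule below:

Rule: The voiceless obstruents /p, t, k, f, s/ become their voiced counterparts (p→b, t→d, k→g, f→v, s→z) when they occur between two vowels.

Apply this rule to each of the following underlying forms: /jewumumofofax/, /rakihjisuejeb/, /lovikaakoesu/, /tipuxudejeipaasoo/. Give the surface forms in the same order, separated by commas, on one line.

/jewumumofofax/: /f/ is a voiceless obstruent between vowels /o/ and /o/, so it voices to [v]. /f/ is a voiceless obstruent between vowels /o/ and /a/, so it voices to [v]. → [jewumumovovax].
/rakihjisuejeb/: /k/ is a voiceless obstruent between vowels /a/ and /i/, so it voices to [g]. /s/ is a voiceless obstruent between vowels /i/ and /u/, so it voices to [z]. → [ragihjizuejeb].
/lovikaakoesu/: /k/ is a voiceless obstruent between vowels /i/ and /a/, so it voices to [g]. /k/ is a voiceless obstruent between vowels /a/ and /o/, so it voices to [g]. /s/ is a voiceless obstruent between vowels /e/ and /u/, so it voices to [z]. → [lovigaagoezu].
/tipuxudejeipaasoo/: /p/ is a voiceless obstruent between vowels /i/ and /u/, so it voices to [b]. /p/ is a voiceless obstruent between vowels /i/ and /a/, so it voices to [b]. /s/ is a voiceless obstruent between vowels /a/ and /o/, so it voices to [z]. → [tibuxudejeibaazoo].

jewumumovovax, ragihjizuejeb, lovigaagoezu, tibuxudejeibaazoo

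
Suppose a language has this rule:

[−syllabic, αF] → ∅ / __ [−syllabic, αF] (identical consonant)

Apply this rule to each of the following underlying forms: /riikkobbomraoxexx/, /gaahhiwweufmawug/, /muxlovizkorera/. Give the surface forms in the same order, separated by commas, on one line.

riikobomraoxex, gaahiweufmawug, muxlovizkorera

/riikkobbomraoxexx/: /kk/ is a geminate; the first /k/ deletes. /bb/ is a geminate; the first /b/ deletes. /xx/ is a geminate; the first /x/ deletes. → [riikobomraoxex].
/gaahhiwweufmawug/: /hh/ is a geminate; the first /h/ deletes. /ww/ is a geminate; the first /w/ deletes. → [gaahiweufmawug].
/muxlovizkorera/: the rule's environment is not met; surfaces unchanged as [muxlovizkorera].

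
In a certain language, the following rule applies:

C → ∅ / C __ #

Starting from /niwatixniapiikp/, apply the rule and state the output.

/p/ is the second consonant of a word-final cluster /kp/, so it deletes.
Surface form: [niwatixniapiik].

niwatixniapiik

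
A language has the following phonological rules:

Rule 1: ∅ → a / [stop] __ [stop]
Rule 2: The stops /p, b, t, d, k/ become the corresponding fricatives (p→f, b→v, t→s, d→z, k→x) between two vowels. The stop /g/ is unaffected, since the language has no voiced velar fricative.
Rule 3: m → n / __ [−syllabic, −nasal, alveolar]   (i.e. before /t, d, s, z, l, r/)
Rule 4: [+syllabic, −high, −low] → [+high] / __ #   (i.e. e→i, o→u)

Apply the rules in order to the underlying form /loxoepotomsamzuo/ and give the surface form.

loxoefosonsanzuu

Rule 1 (stop-cluster a-epenthesis): no segment meets the environment; /loxoepotomsamzuo/ is unchanged.
Rule 2 (intervocalic spirantization): /p/ is a stop between vowels /e/ and /o/, so it spirantizes to the fricative [f]. /t/ is a stop between vowels /o/ and /o/, so it spirantizes to the fricative [s]. /loxoepotomsamzuo/ → loxoefosomsamzuo.
Rule 3 (nasal place assimilation): /m/ precedes the alveolar consonant /s/, so it assimilates in place to [n]. /m/ precedes the alveolar consonant /z/, so it assimilates in place to [n]. /loxoefosomsamzuo/ → loxoefosonsanzuo.
Rule 4 (final vowel raising): /o/ is a mid vowel in word-final position, so it raises to [u]. /loxoefosonsanzuo/ → loxoefosonsanzuu.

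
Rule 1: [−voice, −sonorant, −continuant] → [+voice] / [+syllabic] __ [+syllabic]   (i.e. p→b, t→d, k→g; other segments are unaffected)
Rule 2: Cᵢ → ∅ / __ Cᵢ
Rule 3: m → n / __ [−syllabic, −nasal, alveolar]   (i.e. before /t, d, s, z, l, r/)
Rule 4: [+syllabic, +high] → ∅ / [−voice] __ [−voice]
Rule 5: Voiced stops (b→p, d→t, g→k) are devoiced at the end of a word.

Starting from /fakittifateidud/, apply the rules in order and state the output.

Rule 1 (intervocalic voicing): /k/ is a voiceless stop between vowels /a/ and /i/, so it voices to [g]. /t/ is a voiceless stop between vowels /a/ and /e/, so it voices to [d]. /fakittifateidud/ → fagittifadeidud.
Rule 2 (degemination): /tt/ is a geminate; the first /t/ deletes. /fagittifadeidud/ → fagitifadeidud.
Rule 3 (nasal place assimilation): no segment meets the environment; /fagitifadeidud/ is unchanged.
Rule 4 (high vowel syncope): /i/ is a high vowel flanked by voiceless consonants /t/ and /f/, so it deletes. /fagitifadeidud/ → fagitfadeidud.
Rule 5 (final devoicing): /d/ is a voiced stop in word-final position, so it devoices to [t]. /fagitfadeidud/ → fagitfadeidut.

fagitfadeidut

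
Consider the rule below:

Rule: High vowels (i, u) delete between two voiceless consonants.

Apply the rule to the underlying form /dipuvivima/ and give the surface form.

No segment of /dipuvivima/ meets the structural description of the rule, so the form surfaces unchanged.

dipuvivima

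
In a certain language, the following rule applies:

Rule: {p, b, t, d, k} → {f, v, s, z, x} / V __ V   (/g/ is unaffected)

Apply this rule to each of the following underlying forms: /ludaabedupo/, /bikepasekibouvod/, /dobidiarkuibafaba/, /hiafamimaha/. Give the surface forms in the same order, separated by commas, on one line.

luzaavezufo, bixefasexivouvod, doviziarkuivafava, hiafamimaha

/ludaabedupo/: /d/ is a stop between vowels /u/ and /a/, so it spirantizes to the fricative [z]. /b/ is a stop between vowels /a/ and /e/, so it spirantizes to the fricative [v]. /d/ is a stop between vowels /e/ and /u/, so it spirantizes to the fricative [z]. /p/ is a stop between vowels /u/ and /o/, so it spirantizes to the fricative [f]. → [luzaavezufo].
/bikepasekibouvod/: /k/ is a stop between vowels /i/ and /e/, so it spirantizes to the fricative [x]. /p/ is a stop between vowels /e/ and /a/, so it spirantizes to the fricative [f]. /k/ is a stop between vowels /e/ and /i/, so it spirantizes to the fricative [x]. /b/ is a stop between vowels /i/ and /o/, so it spirantizes to the fricative [v]. → [bixefasexivouvod].
/dobidiarkuibafaba/: /b/ is a stop between vowels /o/ and /i/, so it spirantizes to the fricative [v]. /d/ is a stop between vowels /i/ and /i/, so it spirantizes to the fricative [z]. /b/ is a stop between vowels /i/ and /a/, so it spirantizes to the fricative [v]. /b/ is a stop between vowels /a/ and /a/, so it spirantizes to the fricative [v]. → [doviziarkuivafava].
/hiafamimaha/: the rule's environment is not met; surfaces unchanged as [hiafamimaha].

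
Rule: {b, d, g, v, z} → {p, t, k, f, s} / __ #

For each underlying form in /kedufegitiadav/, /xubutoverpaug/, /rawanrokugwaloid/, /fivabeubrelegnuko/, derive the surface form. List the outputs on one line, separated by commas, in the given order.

/kedufegitiadav/: /v/ is a voiced obstruent in word-final position, so it devoices to [f]. → [kedufegitiadaf].
/xubutoverpaug/: /g/ is a voiced obstruent in word-final position, so it devoices to [k]. → [xubutoverpauk].
/rawanrokugwaloid/: /d/ is a voiced obstruent in word-final position, so it devoices to [t]. → [rawanrokugwaloit].
/fivabeubrelegnuko/: the rule's environment is not met; surfaces unchanged as [fivabeubrelegnuko].

kedufegitiadaf, xubutoverpauk, rawanrokugwaloit, fivabeubrelegnuko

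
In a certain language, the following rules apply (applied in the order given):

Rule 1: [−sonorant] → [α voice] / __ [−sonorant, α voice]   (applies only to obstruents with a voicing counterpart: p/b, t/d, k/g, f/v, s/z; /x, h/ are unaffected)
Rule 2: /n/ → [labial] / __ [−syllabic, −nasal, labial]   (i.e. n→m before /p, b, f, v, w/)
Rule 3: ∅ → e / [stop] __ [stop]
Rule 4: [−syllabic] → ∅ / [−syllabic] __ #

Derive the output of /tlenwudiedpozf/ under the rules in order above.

Rule 1 (regressive voicing assimilation): /d/ precedes the voiceless obstruent /p/, so it devoices to [t] by assimilation. /z/ precedes the voiceless obstruent /f/, so it devoices to [s] by assimilation. /tlenwudiedpozf/ → tlenwudietposf.
Rule 2 (nasal place assimilation): /n/ precedes the labial consonant /w/, so it assimilates in place to [m]. /tlenwudietposf/ → tlemwudietposf.
Rule 3 (stop-cluster e-epenthesis): /t/ and /p/ form a stop–stop cluster, so [e] is inserted between them. /tlemwudietposf/ → tlemwudieteposf.
Rule 4 (final cluster simplification): /f/ is the second consonant of a word-final cluster /sf/, so it deletes. /tlemwudieteposf/ → tlemwudietepos.

tlemwudietepos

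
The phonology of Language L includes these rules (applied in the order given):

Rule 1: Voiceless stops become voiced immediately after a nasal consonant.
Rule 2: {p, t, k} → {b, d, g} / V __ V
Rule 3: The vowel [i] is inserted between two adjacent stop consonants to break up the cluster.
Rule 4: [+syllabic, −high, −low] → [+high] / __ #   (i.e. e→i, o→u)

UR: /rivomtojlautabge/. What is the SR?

Rule 1 (post-nasal voicing): /t/ is a voiceless stop immediately after the nasal /m/, so it voices to [d]. /rivomtojlautabge/ → rivomdojlautabge.
Rule 2 (intervocalic voicing): /t/ is a voiceless stop between vowels /u/ and /a/, so it voices to [d]. /rivomdojlautabge/ → rivomdojlaudabge.
Rule 3 (stop-cluster i-epenthesis): /b/ and /g/ form a stop–stop cluster, so [i] is inserted between them. /rivomdojlaudabge/ → rivomdojlaudabige.
Rule 4 (final vowel raising): /e/ is a mid vowel in word-final position, so it raises to [i]. /rivomdojlaudabige/ → rivomdojlaudabigi.

rivomdojlaudabigi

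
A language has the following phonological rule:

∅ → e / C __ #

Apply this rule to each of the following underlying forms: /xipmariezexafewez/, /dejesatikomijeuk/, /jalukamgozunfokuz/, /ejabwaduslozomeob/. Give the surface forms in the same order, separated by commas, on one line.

/xipmariezexafewez/: the form ends in the consonant /z/, so [e] is inserted word-finally. → [xipmariezexafeweze].
/dejesatikomijeuk/: the form ends in the consonant /k/, so [e] is inserted word-finally. → [dejesatikomijeuke].
/jalukamgozunfokuz/: the form ends in the consonant /z/, so [e] is inserted word-finally. → [jalukamgozunfokuze].
/ejabwaduslozomeob/: the form ends in the consonant /b/, so [e] is inserted word-finally. → [ejabwaduslozomeobe].

xipmariezexafeweze, dejesatikomijeuke, jalukamgozunfokuze, ejabwaduslozomeobe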